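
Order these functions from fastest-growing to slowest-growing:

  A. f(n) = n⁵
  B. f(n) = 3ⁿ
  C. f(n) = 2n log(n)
B > A > C

Comparing growth rates:
B = 3ⁿ is O(3ⁿ)
A = n⁵ is O(n⁵)
C = 2n log(n) is O(n log n)

Therefore, the order from fastest to slowest is: B > A > C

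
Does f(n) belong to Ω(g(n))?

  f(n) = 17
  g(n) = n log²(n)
False

f(n) = 17 is O(1), and g(n) = n log²(n) is O(n log² n).
Since O(1) grows slower than O(n log² n), f(n) = Ω(g(n)) is false.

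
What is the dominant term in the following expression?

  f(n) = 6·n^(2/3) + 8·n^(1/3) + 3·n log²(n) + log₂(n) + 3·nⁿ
3·nⁿ

Looking at each term:
  - 6·n^(2/3) is O(n^(2/3))
  - 8·n^(1/3) is O(n^(1/3))
  - 3·n log²(n) is O(n log² n)
  - log₂(n) is O(log n)
  - 3·nⁿ is O(nⁿ)

The term 3·nⁿ (O(nⁿ)) grows fastest and dominates all others.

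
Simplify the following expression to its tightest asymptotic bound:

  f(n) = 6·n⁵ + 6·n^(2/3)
Θ(n⁵)

Order the terms by growth rate: 6·n^(2/3) ≺ 6·n⁵.
The fastest-growing term 6·n⁵ dominates as n → ∞; dropping its constant factor gives Θ(n⁵).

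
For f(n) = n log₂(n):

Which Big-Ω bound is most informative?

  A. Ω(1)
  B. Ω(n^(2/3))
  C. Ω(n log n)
C

f(n) = n log₂(n) is Ω(n log n).
All listed options are valid Big-Ω bounds (lower bounds),
but Ω(n log n) is the tightest (largest valid bound).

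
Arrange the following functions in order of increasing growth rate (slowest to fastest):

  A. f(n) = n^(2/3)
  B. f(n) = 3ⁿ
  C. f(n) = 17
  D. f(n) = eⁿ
C < A < D < B

Comparing growth rates:
C = 17 is O(1)
A = n^(2/3) is O(n^(2/3))
D = eⁿ is O(eⁿ)
B = 3ⁿ is O(3ⁿ)

Therefore, the order from slowest to fastest is: C < A < D < B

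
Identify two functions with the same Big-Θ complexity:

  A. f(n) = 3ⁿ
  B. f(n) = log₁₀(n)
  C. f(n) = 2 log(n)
B and C

Examining each function:
  A. 3ⁿ is O(3ⁿ)
  B. log₁₀(n) is O(log n)
  C. 2 log(n) is O(log n)

Functions B and C both have the same complexity class.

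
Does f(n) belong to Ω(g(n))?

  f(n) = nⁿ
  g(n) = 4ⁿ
True

f(n) = nⁿ is O(nⁿ), and g(n) = 4ⁿ is O(4ⁿ).
Since O(nⁿ) grows at least as fast as O(4ⁿ), f(n) = Ω(g(n)) is true.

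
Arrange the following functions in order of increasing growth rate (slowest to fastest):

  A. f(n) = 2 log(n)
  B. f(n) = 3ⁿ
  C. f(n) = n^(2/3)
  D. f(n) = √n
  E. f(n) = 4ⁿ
A < D < C < B < E

Comparing growth rates:
A = 2 log(n) is O(log n)
D = √n is O(√n)
C = n^(2/3) is O(n^(2/3))
B = 3ⁿ is O(3ⁿ)
E = 4ⁿ is O(4ⁿ)

Therefore, the order from slowest to fastest is: A < D < C < B < E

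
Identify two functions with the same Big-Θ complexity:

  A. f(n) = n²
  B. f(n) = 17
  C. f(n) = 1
B and C

Examining each function:
  A. n² is O(n²)
  B. 17 is O(1)
  C. 1 is O(1)

Functions B and C both have the same complexity class.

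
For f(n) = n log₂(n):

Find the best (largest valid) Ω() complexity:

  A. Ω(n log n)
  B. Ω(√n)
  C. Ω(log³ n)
A

f(n) = n log₂(n) is Ω(n log n).
All listed options are valid Big-Ω bounds (lower bounds),
but Ω(n log n) is the tightest (largest valid bound).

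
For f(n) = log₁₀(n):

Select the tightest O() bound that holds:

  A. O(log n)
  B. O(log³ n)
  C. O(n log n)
A

f(n) = log₁₀(n) is O(log n).
All listed options are valid Big-O bounds (upper bounds),
but O(log n) is the tightest (smallest valid bound).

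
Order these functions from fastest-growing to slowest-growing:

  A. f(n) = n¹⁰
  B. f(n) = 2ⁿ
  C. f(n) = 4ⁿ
C > B > A

Comparing growth rates:
C = 4ⁿ is O(4ⁿ)
B = 2ⁿ is O(2ⁿ)
A = n¹⁰ is O(n¹⁰)

Therefore, the order from fastest to slowest is: C > B > A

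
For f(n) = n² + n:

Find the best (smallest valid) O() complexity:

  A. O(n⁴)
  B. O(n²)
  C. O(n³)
B

f(n) = n² + n is O(n²).
All listed options are valid Big-O bounds (upper bounds),
but O(n²) is the tightest (smallest valid bound).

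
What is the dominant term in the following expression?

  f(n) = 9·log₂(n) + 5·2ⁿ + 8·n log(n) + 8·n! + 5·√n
8·n!

Looking at each term:
  - 9·log₂(n) is O(log n)
  - 5·2ⁿ is O(2ⁿ)
  - 8·n log(n) is O(n log n)
  - 8·n! is O(n!)
  - 5·√n is O(√n)

The term 8·n! (O(n!)) grows fastest and dominates all others.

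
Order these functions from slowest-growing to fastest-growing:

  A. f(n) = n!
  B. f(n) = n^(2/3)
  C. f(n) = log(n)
C < B < A

Comparing growth rates:
C = log(n) is O(log n)
B = n^(2/3) is O(n^(2/3))
A = n! is O(n!)

Therefore, the order from slowest to fastest is: C < B < A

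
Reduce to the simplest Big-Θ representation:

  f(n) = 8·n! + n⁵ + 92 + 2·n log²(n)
Θ(n!)

Order the terms by growth rate: 92 ≺ 2·n log²(n) ≺ n⁵ ≺ 8·n!.
The fastest-growing term 8·n! dominates as n → ∞; dropping its constant factor gives Θ(n!).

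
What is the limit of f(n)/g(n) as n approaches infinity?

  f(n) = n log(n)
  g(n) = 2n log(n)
1/2

Since n log(n) and 2n log(n) have the same growth rate (O(n log n)),
the ratio converges to a constant: 1/2.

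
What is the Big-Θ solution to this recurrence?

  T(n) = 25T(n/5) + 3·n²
Θ(n² log n)

Master Theorem: a = 25, b = 5, f(n) = 3·n².
Compute the critical exponent d = log₅(25) = 2.
Compare f(n) = Θ(n²) against n^d:
  k = 2 = d, so f(n) = Θ(n^d) — Case 2.
  Work is balanced across levels: T(n) = Θ(n^d log n) = Θ(n² log n).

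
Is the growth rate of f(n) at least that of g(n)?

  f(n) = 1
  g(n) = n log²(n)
False

f(n) = 1 is O(1), and g(n) = n log²(n) is O(n log² n).
Since O(1) grows slower than O(n log² n), f(n) = Ω(g(n)) is false.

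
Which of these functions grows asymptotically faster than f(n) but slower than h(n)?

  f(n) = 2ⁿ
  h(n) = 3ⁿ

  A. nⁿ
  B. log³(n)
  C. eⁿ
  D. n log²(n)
C

We need g(n) with 2ⁿ = o(g(n)) and g(n) = o(3ⁿ), i.e. O(2ⁿ) ≺ g ≺ O(3ⁿ).
Check each option:
  A. nⁿ — O(nⁿ) does not grow strictly slower than h(n)
  B. log³(n) — O(log³ n) does not grow strictly faster than f(n)
  C. eⁿ — O(eⁿ) is strictly between O(2ⁿ) and O(3ⁿ) ✓
  D. n log²(n) — O(n log² n) does not grow strictly faster than f(n)

Only option C (eⁿ) lies strictly between.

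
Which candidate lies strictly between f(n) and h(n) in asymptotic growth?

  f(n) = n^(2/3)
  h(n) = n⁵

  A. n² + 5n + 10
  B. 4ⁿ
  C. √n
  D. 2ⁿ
A

We need g(n) with n^(2/3) = o(g(n)) and g(n) = o(n⁵), i.e. O(n^(2/3)) ≺ g ≺ O(n⁵).
Check each option:
  A. n² + 5n + 10 — O(n²) is strictly between O(n^(2/3)) and O(n⁵) ✓
  B. 4ⁿ — O(4ⁿ) does not grow strictly slower than h(n)
  C. √n — O(√n) does not grow strictly faster than f(n)
  D. 2ⁿ — O(2ⁿ) does not grow strictly slower than h(n)

Only option A (n² + 5n + 10) lies strictly between.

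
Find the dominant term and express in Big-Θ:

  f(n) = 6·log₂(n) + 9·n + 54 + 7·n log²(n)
Θ(n log² n)

Order the terms by growth rate: 54 ≺ 6·log₂(n) ≺ 9·n ≺ 7·n log²(n).
The fastest-growing term 7·n log²(n) dominates as n → ∞; dropping its constant factor gives Θ(n log² n).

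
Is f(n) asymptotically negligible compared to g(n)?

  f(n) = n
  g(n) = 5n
False

f(n) = n is O(n), and g(n) = 5n is O(n).
Since they have the same growth rate, f(n) = o(g(n)) is false.
(f = o(g) requires f to grow strictly slower, not equal.)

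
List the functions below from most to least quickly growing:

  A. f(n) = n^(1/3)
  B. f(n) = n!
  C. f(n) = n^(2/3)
B > C > A

Comparing growth rates:
B = n! is O(n!)
C = n^(2/3) is O(n^(2/3))
A = n^(1/3) is O(n^(1/3))

Therefore, the order from fastest to slowest is: B > C > A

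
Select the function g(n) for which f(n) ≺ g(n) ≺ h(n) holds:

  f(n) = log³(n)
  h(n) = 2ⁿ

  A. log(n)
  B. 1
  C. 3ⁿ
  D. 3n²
D

We need g(n) with log³(n) = o(g(n)) and g(n) = o(2ⁿ), i.e. O(log³ n) ≺ g ≺ O(2ⁿ).
Check each option:
  A. log(n) — O(log n) does not grow strictly faster than f(n)
  B. 1 — O(1) does not grow strictly faster than f(n)
  C. 3ⁿ — O(3ⁿ) does not grow strictly slower than h(n)
  D. 3n² — O(n²) is strictly between O(log³ n) and O(2ⁿ) ✓

Only option D (3n²) lies strictly between.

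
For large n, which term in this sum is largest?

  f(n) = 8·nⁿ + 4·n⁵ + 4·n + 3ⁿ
8·nⁿ

Looking at each term:
  - 8·nⁿ is O(nⁿ)
  - 4·n⁵ is O(n⁵)
  - 4·n is O(n)
  - 3ⁿ is O(3ⁿ)

The term 8·nⁿ (O(nⁿ)) grows fastest and dominates all others.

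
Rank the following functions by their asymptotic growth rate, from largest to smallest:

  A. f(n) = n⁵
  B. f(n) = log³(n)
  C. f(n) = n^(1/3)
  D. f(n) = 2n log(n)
A > D > C > B

Comparing growth rates:
A = n⁵ is O(n⁵)
D = 2n log(n) is O(n log n)
C = n^(1/3) is O(n^(1/3))
B = log³(n) is O(log³ n)

Therefore, the order from fastest to slowest is: A > D > C > B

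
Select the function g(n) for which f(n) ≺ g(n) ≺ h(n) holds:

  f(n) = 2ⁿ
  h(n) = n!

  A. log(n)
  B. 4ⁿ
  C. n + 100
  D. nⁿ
B

We need g(n) with 2ⁿ = o(g(n)) and g(n) = o(n!), i.e. O(2ⁿ) ≺ g ≺ O(n!).
Check each option:
  A. log(n) — O(log n) does not grow strictly faster than f(n)
  B. 4ⁿ — O(4ⁿ) is strictly between O(2ⁿ) and O(n!) ✓
  C. n + 100 — O(n) does not grow strictly faster than f(n)
  D. nⁿ — O(nⁿ) does not grow strictly slower than h(n)

Only option B (4ⁿ) lies strictly between.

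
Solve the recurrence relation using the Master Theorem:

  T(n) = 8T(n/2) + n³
Θ(n³ log n)

Master Theorem: a = 8, b = 2, f(n) = n³.
Compute the critical exponent d = log₂(8) = 3.
Compare f(n) = Θ(n³) against n^d:
  k = 3 = d, so f(n) = Θ(n^d) — Case 2.
  Work is balanced across levels: T(n) = Θ(n^d log n) = Θ(n³ log n).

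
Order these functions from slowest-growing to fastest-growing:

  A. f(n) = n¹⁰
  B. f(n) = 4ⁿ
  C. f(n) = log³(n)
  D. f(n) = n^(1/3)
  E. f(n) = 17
E < C < D < A < B

Comparing growth rates:
E = 17 is O(1)
C = log³(n) is O(log³ n)
D = n^(1/3) is O(n^(1/3))
A = n¹⁰ is O(n¹⁰)
B = 4ⁿ is O(4ⁿ)

Therefore, the order from slowest to fastest is: E < C < D < A < B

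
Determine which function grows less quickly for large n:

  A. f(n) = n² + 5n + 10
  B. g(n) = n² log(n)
A

f(n) = n² + 5n + 10 is O(n²), while g(n) = n² log(n) is O(n² log n).
Since O(n²) grows slower than O(n² log n), f(n) is dominated.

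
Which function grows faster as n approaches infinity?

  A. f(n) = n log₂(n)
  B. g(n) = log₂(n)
A

f(n) = n log₂(n) is O(n log n), while g(n) = log₂(n) is O(log n).
Since O(n log n) grows faster than O(log n), f(n) dominates.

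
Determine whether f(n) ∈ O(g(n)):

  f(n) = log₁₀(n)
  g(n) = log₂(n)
True

f(n) = log₁₀(n) and g(n) = log₂(n) are both O(log n).
Big-O permits equal growth rates (f ≤ c·g for some c), so f(n) = O(g(n)) is true.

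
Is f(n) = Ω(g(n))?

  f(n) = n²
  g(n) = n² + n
True

f(n) = n² and g(n) = n² + n are both O(n²).
Big-Ω permits equal growth rates (f ≥ c·g for some c > 0), so f(n) = Ω(g(n)) is true.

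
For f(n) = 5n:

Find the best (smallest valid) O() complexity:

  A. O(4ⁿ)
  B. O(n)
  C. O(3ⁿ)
B

f(n) = 5n is O(n).
All listed options are valid Big-O bounds (upper bounds),
but O(n) is the tightest (smallest valid bound).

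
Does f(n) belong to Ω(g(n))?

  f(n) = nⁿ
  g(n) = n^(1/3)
True

f(n) = nⁿ is O(nⁿ), and g(n) = n^(1/3) is O(n^(1/3)).
Since O(nⁿ) grows at least as fast as O(n^(1/3)), f(n) = Ω(g(n)) is true.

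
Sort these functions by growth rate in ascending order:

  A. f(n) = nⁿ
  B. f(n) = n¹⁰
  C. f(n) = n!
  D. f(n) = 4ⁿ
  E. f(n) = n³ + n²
E < B < D < C < A

Comparing growth rates:
E = n³ + n² is O(n³)
B = n¹⁰ is O(n¹⁰)
D = 4ⁿ is O(4ⁿ)
C = n! is O(n!)
A = nⁿ is O(nⁿ)

Therefore, the order from slowest to fastest is: E < B < D < C < A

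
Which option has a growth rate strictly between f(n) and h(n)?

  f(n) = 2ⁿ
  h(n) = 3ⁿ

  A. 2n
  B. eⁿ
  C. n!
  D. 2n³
B

We need g(n) with 2ⁿ = o(g(n)) and g(n) = o(3ⁿ), i.e. O(2ⁿ) ≺ g ≺ O(3ⁿ).
Check each option:
  A. 2n — O(n) does not grow strictly faster than f(n)
  B. eⁿ — O(eⁿ) is strictly between O(2ⁿ) and O(3ⁿ) ✓
  C. n! — O(n!) does not grow strictly slower than h(n)
  D. 2n³ — O(n³) does not grow strictly faster than f(n)

Only option B (eⁿ) lies strictly between.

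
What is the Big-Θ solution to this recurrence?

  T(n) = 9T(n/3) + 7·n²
Θ(n² log n)

Master Theorem: a = 9, b = 3, f(n) = 7·n².
Compute the critical exponent d = log₃(9) = 2.
Compare f(n) = Θ(n²) against n^d:
  k = 2 = d, so f(n) = Θ(n^d) — Case 2.
  Work is balanced across levels: T(n) = Θ(n^d log n) = Θ(n² log n).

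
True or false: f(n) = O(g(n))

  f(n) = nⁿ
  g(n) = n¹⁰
False

f(n) = nⁿ is O(nⁿ), and g(n) = n¹⁰ is O(n¹⁰).
Since O(nⁿ) grows faster than O(n¹⁰), f(n) = O(g(n)) is false.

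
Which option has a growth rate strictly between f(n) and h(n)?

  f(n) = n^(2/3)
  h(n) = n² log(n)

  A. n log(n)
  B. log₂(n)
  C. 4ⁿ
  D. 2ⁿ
A

We need g(n) with n^(2/3) = o(g(n)) and g(n) = o(n² log(n)), i.e. O(n^(2/3)) ≺ g ≺ O(n² log n).
Check each option:
  A. n log(n) — O(n log n) is strictly between O(n^(2/3)) and O(n² log n) ✓
  B. log₂(n) — O(log n) does not grow strictly faster than f(n)
  C. 4ⁿ — O(4ⁿ) does not grow strictly slower than h(n)
  D. 2ⁿ — O(2ⁿ) does not grow strictly slower than h(n)

Only option A (n log(n)) lies strictly between.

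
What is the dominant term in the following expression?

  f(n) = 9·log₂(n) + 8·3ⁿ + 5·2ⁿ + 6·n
8·3ⁿ

Looking at each term:
  - 9·log₂(n) is O(log n)
  - 8·3ⁿ is O(3ⁿ)
  - 5·2ⁿ is O(2ⁿ)
  - 6·n is O(n)

The term 8·3ⁿ (O(3ⁿ)) grows fastest and dominates all others.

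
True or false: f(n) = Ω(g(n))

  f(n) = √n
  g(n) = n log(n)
False

f(n) = √n is O(√n), and g(n) = n log(n) is O(n log n).
Since O(√n) grows slower than O(n log n), f(n) = Ω(g(n)) is false.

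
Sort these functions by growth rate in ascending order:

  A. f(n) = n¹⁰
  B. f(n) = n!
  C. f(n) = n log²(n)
C < A < B

Comparing growth rates:
C = n log²(n) is O(n log² n)
A = n¹⁰ is O(n¹⁰)
B = n! is O(n!)

Therefore, the order from slowest to fastest is: C < A < B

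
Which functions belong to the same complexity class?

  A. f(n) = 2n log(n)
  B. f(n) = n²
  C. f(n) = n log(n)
A and C

Examining each function:
  A. 2n log(n) is O(n log n)
  B. n² is O(n²)
  C. n log(n) is O(n log n)

Functions A and C both have the same complexity class.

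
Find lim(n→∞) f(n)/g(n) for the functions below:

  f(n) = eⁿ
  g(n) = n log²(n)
∞

Since eⁿ (O(eⁿ)) grows faster than n log²(n) (O(n log² n)),
the ratio f(n)/g(n) → ∞ as n → ∞.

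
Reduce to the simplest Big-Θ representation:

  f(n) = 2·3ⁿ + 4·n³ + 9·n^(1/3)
Θ(3ⁿ)

Order the terms by growth rate: 9·n^(1/3) ≺ 4·n³ ≺ 2·3ⁿ.
The fastest-growing term 2·3ⁿ dominates as n → ∞; dropping its constant factor gives Θ(3ⁿ).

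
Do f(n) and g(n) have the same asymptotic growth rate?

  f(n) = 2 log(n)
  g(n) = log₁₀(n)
True

f(n) = 2 log(n) and g(n) = log₁₀(n) are both O(log n).
Since they have the same asymptotic growth rate, f(n) = Θ(g(n)) is true.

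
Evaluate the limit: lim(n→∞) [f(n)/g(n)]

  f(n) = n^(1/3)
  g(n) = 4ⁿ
0

Since n^(1/3) (O(n^(1/3))) grows slower than 4ⁿ (O(4ⁿ)),
the ratio f(n)/g(n) → 0 as n → ∞.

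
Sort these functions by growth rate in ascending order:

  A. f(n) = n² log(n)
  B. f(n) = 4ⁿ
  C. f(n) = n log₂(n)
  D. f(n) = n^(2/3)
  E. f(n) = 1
E < D < C < A < B

Comparing growth rates:
E = 1 is O(1)
D = n^(2/3) is O(n^(2/3))
C = n log₂(n) is O(n log n)
A = n² log(n) is O(n² log n)
B = 4ⁿ is O(4ⁿ)

Therefore, the order from slowest to fastest is: E < D < C < A < B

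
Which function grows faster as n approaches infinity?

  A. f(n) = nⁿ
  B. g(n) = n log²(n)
A

f(n) = nⁿ is O(nⁿ), while g(n) = n log²(n) is O(n log² n).
Since O(nⁿ) grows faster than O(n log² n), f(n) dominates.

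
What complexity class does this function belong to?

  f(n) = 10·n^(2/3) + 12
O(n^(2/3))

The dominant term in 10·n^(2/3) + 12 is 10·n^(2/3), which is Θ(n^(2/3)).
Lower-order terms (12) are asymptotically negligible.
Constants are absorbed, so the tightest bound is O(n^(2/3)).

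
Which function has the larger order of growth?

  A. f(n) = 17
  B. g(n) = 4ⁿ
B

f(n) = 17 is O(1), while g(n) = 4ⁿ is O(4ⁿ).
Since O(4ⁿ) grows faster than O(1), g(n) dominates.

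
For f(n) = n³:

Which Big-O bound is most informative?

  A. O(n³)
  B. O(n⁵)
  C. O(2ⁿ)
A

f(n) = n³ is O(n³).
All listed options are valid Big-O bounds (upper bounds),
but O(n³) is the tightest (smallest valid bound).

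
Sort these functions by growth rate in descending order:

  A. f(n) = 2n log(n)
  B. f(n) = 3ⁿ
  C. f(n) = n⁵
B > C > A

Comparing growth rates:
B = 3ⁿ is O(3ⁿ)
C = n⁵ is O(n⁵)
A = 2n log(n) is O(n log n)

Therefore, the order from fastest to slowest is: B > C > A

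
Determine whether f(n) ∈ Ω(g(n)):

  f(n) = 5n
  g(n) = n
True

f(n) = 5n and g(n) = n are both O(n).
Big-Ω permits equal growth rates (f ≥ c·g for some c > 0), so f(n) = Ω(g(n)) is true.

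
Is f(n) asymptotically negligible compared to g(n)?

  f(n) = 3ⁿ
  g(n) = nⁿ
True

f(n) = 3ⁿ is O(3ⁿ), and g(n) = nⁿ is O(nⁿ).
Since O(3ⁿ) grows strictly slower than O(nⁿ), f(n) = o(g(n)) is true.
This means lim(n→∞) f(n)/g(n) = 0.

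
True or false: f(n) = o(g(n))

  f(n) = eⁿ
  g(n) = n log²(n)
False

f(n) = eⁿ is O(eⁿ), and g(n) = n log²(n) is O(n log² n).
Since O(eⁿ) grows faster than or equal to O(n log² n), f(n) = o(g(n)) is false.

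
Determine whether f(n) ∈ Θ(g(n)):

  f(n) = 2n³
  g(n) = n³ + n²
True

f(n) = 2n³ and g(n) = n³ + n² are both O(n³).
Since they have the same asymptotic growth rate, f(n) = Θ(g(n)) is true.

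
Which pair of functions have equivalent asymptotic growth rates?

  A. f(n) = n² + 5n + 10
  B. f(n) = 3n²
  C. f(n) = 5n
A and B

Examining each function:
  A. n² + 5n + 10 is O(n²)
  B. 3n² is O(n²)
  C. 5n is O(n)

Functions A and B both have the same complexity class.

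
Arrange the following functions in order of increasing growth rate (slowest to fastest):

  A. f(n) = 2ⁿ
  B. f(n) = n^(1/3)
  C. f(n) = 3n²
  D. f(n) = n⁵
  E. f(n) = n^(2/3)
B < E < C < D < A

Comparing growth rates:
B = n^(1/3) is O(n^(1/3))
E = n^(2/3) is O(n^(2/3))
C = 3n² is O(n²)
D = n⁵ is O(n⁵)
A = 2ⁿ is O(2ⁿ)

Therefore, the order from slowest to fastest is: B < E < C < D < A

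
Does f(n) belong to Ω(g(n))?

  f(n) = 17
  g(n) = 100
True

f(n) = 17 and g(n) = 100 are both O(1).
Big-Ω permits equal growth rates (f ≥ c·g for some c > 0), so f(n) = Ω(g(n)) is true.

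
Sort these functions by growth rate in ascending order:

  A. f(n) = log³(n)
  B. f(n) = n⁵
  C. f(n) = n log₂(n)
A < C < B

Comparing growth rates:
A = log³(n) is O(log³ n)
C = n log₂(n) is O(n log n)
B = n⁵ is O(n⁵)

Therefore, the order from slowest to fastest is: A < C < B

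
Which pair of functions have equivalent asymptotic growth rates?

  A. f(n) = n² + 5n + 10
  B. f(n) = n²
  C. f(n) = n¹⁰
A and B

Examining each function:
  A. n² + 5n + 10 is O(n²)
  B. n² is O(n²)
  C. n¹⁰ is O(n¹⁰)

Functions A and B both have the same complexity class.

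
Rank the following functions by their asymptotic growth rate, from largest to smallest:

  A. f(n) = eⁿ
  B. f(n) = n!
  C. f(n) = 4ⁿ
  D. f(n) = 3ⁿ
B > C > D > A

Comparing growth rates:
B = n! is O(n!)
C = 4ⁿ is O(4ⁿ)
D = 3ⁿ is O(3ⁿ)
A = eⁿ is O(eⁿ)

Therefore, the order from fastest to slowest is: B > C > D > A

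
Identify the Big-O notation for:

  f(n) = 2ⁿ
O(2ⁿ)

The dominant term in 2ⁿ is 2ⁿ, which is Θ(2ⁿ).
Constants are absorbed, so the tightest bound is O(2ⁿ).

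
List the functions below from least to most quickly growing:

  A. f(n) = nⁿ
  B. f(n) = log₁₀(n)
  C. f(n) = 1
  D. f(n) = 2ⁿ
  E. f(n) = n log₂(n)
C < B < E < D < A

Comparing growth rates:
C = 1 is O(1)
B = log₁₀(n) is O(log n)
E = n log₂(n) is O(n log n)
D = 2ⁿ is O(2ⁿ)
A = nⁿ is O(nⁿ)

Therefore, the order from slowest to fastest is: C < B < E < D < A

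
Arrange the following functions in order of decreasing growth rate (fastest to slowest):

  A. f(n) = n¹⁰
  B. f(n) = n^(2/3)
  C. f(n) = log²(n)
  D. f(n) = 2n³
A > D > B > C

Comparing growth rates:
A = n¹⁰ is O(n¹⁰)
D = 2n³ is O(n³)
B = n^(2/3) is O(n^(2/3))
C = log²(n) is O(log² n)

Therefore, the order from fastest to slowest is: A > D > B > C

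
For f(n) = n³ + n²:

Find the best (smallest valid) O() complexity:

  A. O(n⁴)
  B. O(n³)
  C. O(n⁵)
B

f(n) = n³ + n² is O(n³).
All listed options are valid Big-O bounds (upper bounds),
but O(n³) is the tightest (smallest valid bound).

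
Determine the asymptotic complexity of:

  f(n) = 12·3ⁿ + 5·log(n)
O(3ⁿ)

The dominant term in 12·3ⁿ + 5·log(n) is 12·3ⁿ, which is Θ(3ⁿ).
Lower-order terms (5·log(n)) are asymptotically negligible.
Constants are absorbed, so the tightest bound is O(3ⁿ).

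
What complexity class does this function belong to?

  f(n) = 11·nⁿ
O(nⁿ)

The dominant term in 11·nⁿ is 11·nⁿ, which is Θ(nⁿ).
Constants are absorbed, so the tightest bound is O(nⁿ).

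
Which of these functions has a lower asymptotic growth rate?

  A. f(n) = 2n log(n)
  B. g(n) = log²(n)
B

f(n) = 2n log(n) is O(n log n), while g(n) = log²(n) is O(log² n).
Since O(log² n) grows slower than O(n log n), g(n) is dominated.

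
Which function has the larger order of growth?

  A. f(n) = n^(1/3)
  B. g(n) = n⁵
B

f(n) = n^(1/3) is O(n^(1/3)), while g(n) = n⁵ is O(n⁵).
Since O(n⁵) grows faster than O(n^(1/3)), g(n) dominates.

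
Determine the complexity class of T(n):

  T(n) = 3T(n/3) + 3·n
Θ(n log n)

Master Theorem: a = 3, b = 3, f(n) = 3·n.
Compute the critical exponent d = log₃(3) = 1.
Compare f(n) = Θ(n) against n^d:
  k = 1 = d, so f(n) = Θ(n^d) — Case 2.
  Work is balanced across levels: T(n) = Θ(n^d log n) = Θ(n log n).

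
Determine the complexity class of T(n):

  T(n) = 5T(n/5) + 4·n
Θ(n log n)

Master Theorem: a = 5, b = 5, f(n) = 4·n.
Compute the critical exponent d = log₅(5) = 1.
Compare f(n) = Θ(n) against n^d:
  k = 1 = d, so f(n) = Θ(n^d) — Case 2.
  Work is balanced across levels: T(n) = Θ(n^d log n) = Θ(n log n).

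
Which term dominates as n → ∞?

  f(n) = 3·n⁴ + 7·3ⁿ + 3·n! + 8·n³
3·n!

Looking at each term:
  - 3·n⁴ is O(n⁴)
  - 7·3ⁿ is O(3ⁿ)
  - 3·n! is O(n!)
  - 8·n³ is O(n³)

The term 3·n! (O(n!)) grows fastest and dominates all others.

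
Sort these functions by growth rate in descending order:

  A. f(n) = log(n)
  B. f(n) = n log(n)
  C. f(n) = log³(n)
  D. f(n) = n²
D > B > C > A

Comparing growth rates:
D = n² is O(n²)
B = n log(n) is O(n log n)
C = log³(n) is O(log³ n)
A = log(n) is O(log n)

Therefore, the order from fastest to slowest is: D > B > C > A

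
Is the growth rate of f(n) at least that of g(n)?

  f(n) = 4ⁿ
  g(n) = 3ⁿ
True

f(n) = 4ⁿ is O(4ⁿ), and g(n) = 3ⁿ is O(3ⁿ).
Since O(4ⁿ) grows at least as fast as O(3ⁿ), f(n) = Ω(g(n)) is true.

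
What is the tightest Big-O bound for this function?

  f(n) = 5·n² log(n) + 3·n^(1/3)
O(n² log n)

The dominant term in 5·n² log(n) + 3·n^(1/3) is 5·n² log(n), which is Θ(n² log n).
Lower-order terms (3·n^(1/3)) are asymptotically negligible.
Constants are absorbed, so the tightest bound is O(n² log n).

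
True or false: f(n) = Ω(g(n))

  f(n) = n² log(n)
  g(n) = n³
False

f(n) = n² log(n) is O(n² log n), and g(n) = n³ is O(n³).
Since O(n² log n) grows slower than O(n³), f(n) = Ω(g(n)) is false.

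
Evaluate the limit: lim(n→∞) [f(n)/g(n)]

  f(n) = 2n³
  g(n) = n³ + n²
2

Since 2n³ and n³ + n² have the same growth rate (O(n³)),
the ratio converges to a constant: 2.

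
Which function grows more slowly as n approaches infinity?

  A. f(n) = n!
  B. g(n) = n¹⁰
B

f(n) = n! is O(n!), while g(n) = n¹⁰ is O(n¹⁰).
Since O(n¹⁰) grows slower than O(n!), g(n) is dominated.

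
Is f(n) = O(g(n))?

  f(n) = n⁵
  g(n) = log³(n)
False

f(n) = n⁵ is O(n⁵), and g(n) = log³(n) is O(log³ n).
Since O(n⁵) grows faster than O(log³ n), f(n) = O(g(n)) is false.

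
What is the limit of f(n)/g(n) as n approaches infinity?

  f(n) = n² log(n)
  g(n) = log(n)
∞

Since n² log(n) (O(n² log n)) grows faster than log(n) (O(log n)),
the ratio f(n)/g(n) → ∞ as n → ∞.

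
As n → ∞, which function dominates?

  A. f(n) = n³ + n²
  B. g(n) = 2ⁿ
B

f(n) = n³ + n² is O(n³), while g(n) = 2ⁿ is O(2ⁿ).
Since O(2ⁿ) grows faster than O(n³), g(n) dominates.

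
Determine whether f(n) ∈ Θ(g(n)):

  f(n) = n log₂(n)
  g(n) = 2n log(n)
True

f(n) = n log₂(n) and g(n) = 2n log(n) are both O(n log n).
Since they have the same asymptotic growth rate, f(n) = Θ(g(n)) is true.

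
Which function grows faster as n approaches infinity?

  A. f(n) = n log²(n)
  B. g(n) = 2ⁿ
B

f(n) = n log²(n) is O(n log² n), while g(n) = 2ⁿ is O(2ⁿ).
Since O(2ⁿ) grows faster than O(n log² n), g(n) dominates.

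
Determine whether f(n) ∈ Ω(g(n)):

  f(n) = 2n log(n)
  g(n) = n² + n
False

f(n) = 2n log(n) is O(n log n), and g(n) = n² + n is O(n²).
Since O(n log n) grows slower than O(n²), f(n) = Ω(g(n)) is false.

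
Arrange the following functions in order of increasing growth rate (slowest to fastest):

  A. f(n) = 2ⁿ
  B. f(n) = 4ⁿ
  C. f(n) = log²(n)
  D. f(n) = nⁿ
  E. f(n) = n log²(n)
C < E < A < B < D

Comparing growth rates:
C = log²(n) is O(log² n)
E = n log²(n) is O(n log² n)
A = 2ⁿ is O(2ⁿ)
B = 4ⁿ is O(4ⁿ)
D = nⁿ is O(nⁿ)

Therefore, the order from slowest to fastest is: C < E < A < B < D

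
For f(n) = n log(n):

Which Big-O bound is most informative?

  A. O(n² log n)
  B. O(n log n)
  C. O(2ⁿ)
B

f(n) = n log(n) is O(n log n).
All listed options are valid Big-O bounds (upper bounds),
but O(n log n) is the tightest (smallest valid bound).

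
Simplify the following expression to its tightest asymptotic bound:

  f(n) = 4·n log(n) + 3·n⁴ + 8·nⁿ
Θ(nⁿ)

Order the terms by growth rate: 4·n log(n) ≺ 3·n⁴ ≺ 8·nⁿ.
The fastest-growing term 8·nⁿ dominates as n → ∞; dropping its constant factor gives Θ(nⁿ).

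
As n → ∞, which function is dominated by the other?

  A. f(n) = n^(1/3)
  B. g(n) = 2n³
A

f(n) = n^(1/3) is O(n^(1/3)), while g(n) = 2n³ is O(n³).
Since O(n^(1/3)) grows slower than O(n³), f(n) is dominated.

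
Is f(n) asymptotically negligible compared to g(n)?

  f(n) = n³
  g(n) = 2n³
False

f(n) = n³ is O(n³), and g(n) = 2n³ is O(n³).
Since they have the same growth rate, f(n) = o(g(n)) is false.
(f = o(g) requires f to grow strictly slower, not equal.)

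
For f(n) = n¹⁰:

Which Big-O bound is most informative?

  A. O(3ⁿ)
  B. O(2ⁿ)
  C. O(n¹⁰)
C

f(n) = n¹⁰ is O(n¹⁰).
All listed options are valid Big-O bounds (upper bounds),
but O(n¹⁰) is the tightest (smallest valid bound).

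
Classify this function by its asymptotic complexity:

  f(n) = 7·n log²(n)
O(n log² n)

The dominant term in 7·n log²(n) is 7·n log²(n), which is Θ(n log² n).
Constants are absorbed, so the tightest bound is O(n log² n).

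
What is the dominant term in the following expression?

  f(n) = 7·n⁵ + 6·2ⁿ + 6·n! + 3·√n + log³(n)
6·n!

Looking at each term:
  - 7·n⁵ is O(n⁵)
  - 6·2ⁿ is O(2ⁿ)
  - 6·n! is O(n!)
  - 3·√n is O(√n)
  - log³(n) is O(log³ n)

The term 6·n! (O(n!)) grows fastest and dominates all others.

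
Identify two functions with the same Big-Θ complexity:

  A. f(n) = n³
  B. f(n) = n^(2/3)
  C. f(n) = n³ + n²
A and C

Examining each function:
  A. n³ is O(n³)
  B. n^(2/3) is O(n^(2/3))
  C. n³ + n² is O(n³)

Functions A and C both have the same complexity class.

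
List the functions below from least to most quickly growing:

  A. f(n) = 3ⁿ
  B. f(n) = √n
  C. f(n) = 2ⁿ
B < C < A

Comparing growth rates:
B = √n is O(√n)
C = 2ⁿ is O(2ⁿ)
A = 3ⁿ is O(3ⁿ)

Therefore, the order from slowest to fastest is: B < C < A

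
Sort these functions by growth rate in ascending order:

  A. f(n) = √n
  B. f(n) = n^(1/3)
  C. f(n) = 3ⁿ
B < A < C

Comparing growth rates:
B = n^(1/3) is O(n^(1/3))
A = √n is O(√n)
C = 3ⁿ is O(3ⁿ)

Therefore, the order from slowest to fastest is: B < A < C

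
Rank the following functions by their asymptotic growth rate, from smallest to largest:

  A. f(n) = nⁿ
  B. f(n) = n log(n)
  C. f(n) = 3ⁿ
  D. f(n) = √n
D < B < C < A

Comparing growth rates:
D = √n is O(√n)
B = n log(n) is O(n log n)
C = 3ⁿ is O(3ⁿ)
A = nⁿ is O(nⁿ)

Therefore, the order from slowest to fastest is: D < B < C < A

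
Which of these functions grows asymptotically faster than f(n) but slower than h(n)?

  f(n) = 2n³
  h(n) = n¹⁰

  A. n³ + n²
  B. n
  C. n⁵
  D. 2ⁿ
C

We need g(n) with 2n³ = o(g(n)) and g(n) = o(n¹⁰), i.e. O(n³) ≺ g ≺ O(n¹⁰).
Check each option:
  A. n³ + n² — O(n³) does not grow strictly faster than f(n)
  B. n — O(n) does not grow strictly faster than f(n)
  C. n⁵ — O(n⁵) is strictly between O(n³) and O(n¹⁰) ✓
  D. 2ⁿ — O(2ⁿ) does not grow strictly slower than h(n)

Only option C (n⁵) lies strictly between.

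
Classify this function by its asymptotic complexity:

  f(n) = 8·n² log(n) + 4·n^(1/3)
O(n² log n)

The dominant term in 8·n² log(n) + 4·n^(1/3) is 8·n² log(n), which is Θ(n² log n).
Lower-order terms (4·n^(1/3)) are asymptotically negligible.
Constants are absorbed, so the tightest bound is O(n² log n).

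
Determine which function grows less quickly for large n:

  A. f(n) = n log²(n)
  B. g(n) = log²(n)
B

f(n) = n log²(n) is O(n log² n), while g(n) = log²(n) is O(log² n).
Since O(log² n) grows slower than O(n log² n), g(n) is dominated.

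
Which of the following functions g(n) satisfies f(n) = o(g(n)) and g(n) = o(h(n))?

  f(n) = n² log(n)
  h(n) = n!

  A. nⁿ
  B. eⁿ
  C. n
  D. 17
B

We need g(n) with n² log(n) = o(g(n)) and g(n) = o(n!), i.e. O(n² log n) ≺ g ≺ O(n!).
Check each option:
  A. nⁿ — O(nⁿ) does not grow strictly slower than h(n)
  B. eⁿ — O(eⁿ) is strictly between O(n² log n) and O(n!) ✓
  C. n — O(n) does not grow strictly faster than f(n)
  D. 17 — O(1) does not grow strictly faster than f(n)

Only option B (eⁿ) lies strictly between.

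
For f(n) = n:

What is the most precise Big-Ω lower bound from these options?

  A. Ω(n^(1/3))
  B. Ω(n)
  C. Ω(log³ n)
B

f(n) = n is Ω(n).
All listed options are valid Big-Ω bounds (lower bounds),
but Ω(n) is the tightest (largest valid bound).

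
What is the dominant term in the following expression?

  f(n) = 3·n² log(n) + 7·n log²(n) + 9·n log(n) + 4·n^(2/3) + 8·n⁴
8·n⁴

Looking at each term:
  - 3·n² log(n) is O(n² log n)
  - 7·n log²(n) is O(n log² n)
  - 9·n log(n) is O(n log n)
  - 4·n^(2/3) is O(n^(2/3))
  - 8·n⁴ is O(n⁴)

The term 8·n⁴ (O(n⁴)) grows fastest and dominates all others.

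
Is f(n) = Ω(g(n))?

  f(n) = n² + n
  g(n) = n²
True

f(n) = n² + n and g(n) = n² are both O(n²).
Big-Ω permits equal growth rates (f ≥ c·g for some c > 0), so f(n) = Ω(g(n)) is true.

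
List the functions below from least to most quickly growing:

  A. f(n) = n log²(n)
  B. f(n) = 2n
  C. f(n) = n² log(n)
B < A < C

Comparing growth rates:
B = 2n is O(n)
A = n log²(n) is O(n log² n)
C = n² log(n) is O(n² log n)

Therefore, the order from slowest to fastest is: B < A < C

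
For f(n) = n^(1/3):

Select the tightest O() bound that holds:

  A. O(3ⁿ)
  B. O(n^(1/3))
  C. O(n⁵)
B

f(n) = n^(1/3) is O(n^(1/3)).
All listed options are valid Big-O bounds (upper bounds),
but O(n^(1/3)) is the tightest (smallest valid bound).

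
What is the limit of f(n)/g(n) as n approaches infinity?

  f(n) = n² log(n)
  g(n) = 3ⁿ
0

Since n² log(n) (O(n² log n)) grows slower than 3ⁿ (O(3ⁿ)),
the ratio f(n)/g(n) → 0 as n → ∞.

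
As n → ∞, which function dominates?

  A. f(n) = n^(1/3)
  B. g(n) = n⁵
B

f(n) = n^(1/3) is O(n^(1/3)), while g(n) = n⁵ is O(n⁵).
Since O(n⁵) grows faster than O(n^(1/3)), g(n) dominates.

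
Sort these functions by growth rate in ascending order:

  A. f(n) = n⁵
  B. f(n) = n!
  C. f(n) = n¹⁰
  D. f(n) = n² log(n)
D < A < C < B

Comparing growth rates:
D = n² log(n) is O(n² log n)
A = n⁵ is O(n⁵)
C = n¹⁰ is O(n¹⁰)
B = n! is O(n!)

Therefore, the order from slowest to fastest is: D < A < C < B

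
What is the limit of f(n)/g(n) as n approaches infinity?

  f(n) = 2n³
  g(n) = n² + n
∞

Since 2n³ (O(n³)) grows faster than n² + n (O(n²)),
the ratio f(n)/g(n) → ∞ as n → ∞.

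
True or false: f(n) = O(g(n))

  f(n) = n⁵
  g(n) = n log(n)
False

f(n) = n⁵ is O(n⁵), and g(n) = n log(n) is O(n log n).
Since O(n⁵) grows faster than O(n log n), f(n) = O(g(n)) is false.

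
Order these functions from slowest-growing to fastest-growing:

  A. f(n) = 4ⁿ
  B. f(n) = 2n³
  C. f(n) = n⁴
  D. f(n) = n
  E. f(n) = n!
D < B < C < A < E

Comparing growth rates:
D = n is O(n)
B = 2n³ is O(n³)
C = n⁴ is O(n⁴)
A = 4ⁿ is O(4ⁿ)
E = n! is O(n!)

Therefore, the order from slowest to fastest is: D < B < C < A < E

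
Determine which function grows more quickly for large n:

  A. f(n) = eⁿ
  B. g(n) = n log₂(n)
A

f(n) = eⁿ is O(eⁿ), while g(n) = n log₂(n) is O(n log n).
Since O(eⁿ) grows faster than O(n log n), f(n) dominates.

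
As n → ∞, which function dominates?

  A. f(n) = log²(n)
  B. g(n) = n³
B

f(n) = log²(n) is O(log² n), while g(n) = n³ is O(n³).
Since O(n³) grows faster than O(log² n), g(n) dominates.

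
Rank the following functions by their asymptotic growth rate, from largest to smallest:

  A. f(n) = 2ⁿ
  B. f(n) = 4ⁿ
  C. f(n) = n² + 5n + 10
B > A > C

Comparing growth rates:
B = 4ⁿ is O(4ⁿ)
A = 2ⁿ is O(2ⁿ)
C = n² + 5n + 10 is O(n²)

Therefore, the order from fastest to slowest is: B > A > C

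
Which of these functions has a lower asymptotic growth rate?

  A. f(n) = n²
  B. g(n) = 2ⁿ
A

f(n) = n² is O(n²), while g(n) = 2ⁿ is O(2ⁿ).
Since O(n²) grows slower than O(2ⁿ), f(n) is dominated.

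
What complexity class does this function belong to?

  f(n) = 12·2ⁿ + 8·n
O(2ⁿ)

The dominant term in 12·2ⁿ + 8·n is 12·2ⁿ, which is Θ(2ⁿ).
Lower-order terms (8·n) are asymptotically negligible.
Constants are absorbed, so the tightest bound is O(2ⁿ).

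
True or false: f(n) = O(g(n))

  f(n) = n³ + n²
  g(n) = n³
True

f(n) = n³ + n² and g(n) = n³ are both O(n³).
Big-O permits equal growth rates (f ≤ c·g for some c), so f(n) = O(g(n)) is true.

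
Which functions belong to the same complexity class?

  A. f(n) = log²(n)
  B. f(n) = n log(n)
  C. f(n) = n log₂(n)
B and C

Examining each function:
  A. log²(n) is O(log² n)
  B. n log(n) is O(n log n)
  C. n log₂(n) is O(n log n)

Functions B and C both have the same complexity class.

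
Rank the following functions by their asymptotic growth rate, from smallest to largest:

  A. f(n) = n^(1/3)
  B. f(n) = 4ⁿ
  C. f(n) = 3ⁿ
A < C < B

Comparing growth rates:
A = n^(1/3) is O(n^(1/3))
C = 3ⁿ is O(3ⁿ)
B = 4ⁿ is O(4ⁿ)

Therefore, the order from slowest to fastest is: A < C < B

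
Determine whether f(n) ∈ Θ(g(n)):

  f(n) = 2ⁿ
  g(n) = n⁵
False

f(n) = 2ⁿ is O(2ⁿ), and g(n) = n⁵ is O(n⁵).
Since they have different growth rates, f(n) = Θ(g(n)) is false.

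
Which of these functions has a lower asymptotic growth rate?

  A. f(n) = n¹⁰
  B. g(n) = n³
B

f(n) = n¹⁰ is O(n¹⁰), while g(n) = n³ is O(n³).
Since O(n³) grows slower than O(n¹⁰), g(n) is dominated.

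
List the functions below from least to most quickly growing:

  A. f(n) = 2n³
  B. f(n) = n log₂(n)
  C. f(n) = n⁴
B < A < C

Comparing growth rates:
B = n log₂(n) is O(n log n)
A = 2n³ is O(n³)
C = n⁴ is O(n⁴)

Therefore, the order from slowest to fastest is: B < A < C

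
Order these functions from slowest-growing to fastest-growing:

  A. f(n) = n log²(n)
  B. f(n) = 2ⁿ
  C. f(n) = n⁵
A < C < B

Comparing growth rates:
A = n log²(n) is O(n log² n)
C = n⁵ is O(n⁵)
B = 2ⁿ is O(2ⁿ)

Therefore, the order from slowest to fastest is: A < C < B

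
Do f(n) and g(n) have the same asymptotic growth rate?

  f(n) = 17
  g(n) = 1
True

f(n) = 17 and g(n) = 1 are both O(1).
Since they have the same asymptotic growth rate, f(n) = Θ(g(n)) is true.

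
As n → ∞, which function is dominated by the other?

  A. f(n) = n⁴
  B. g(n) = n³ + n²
B

f(n) = n⁴ is O(n⁴), while g(n) = n³ + n² is O(n³).
Since O(n³) grows slower than O(n⁴), g(n) is dominated.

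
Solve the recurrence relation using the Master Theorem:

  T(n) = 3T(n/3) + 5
Θ(n)

Master Theorem: a = 3, b = 3, f(n) = 5.
Compute the critical exponent d = log₃(3) = 1.
Compare f(n) = Θ(1) against n^d:
  k = 0 < d = 1, so f(n) = O(n^(d-ε)) — Case 1.
  The recursion cost dominates: T(n) = Θ(n^d) = Θ(n).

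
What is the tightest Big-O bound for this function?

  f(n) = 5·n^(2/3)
O(n^(2/3))

The dominant term in 5·n^(2/3) is 5·n^(2/3), which is Θ(n^(2/3)).
Constants are absorbed, so the tightest bound is O(n^(2/3)).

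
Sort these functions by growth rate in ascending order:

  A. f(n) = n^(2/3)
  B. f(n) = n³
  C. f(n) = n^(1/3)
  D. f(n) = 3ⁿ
C < A < B < D

Comparing growth rates:
C = n^(1/3) is O(n^(1/3))
A = n^(2/3) is O(n^(2/3))
B = n³ is O(n³)
D = 3ⁿ is O(3ⁿ)

Therefore, the order from slowest to fastest is: C < A < B < D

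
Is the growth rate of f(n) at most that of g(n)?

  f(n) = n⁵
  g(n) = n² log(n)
False

f(n) = n⁵ is O(n⁵), and g(n) = n² log(n) is O(n² log n).
Since O(n⁵) grows faster than O(n² log n), f(n) = O(g(n)) is false.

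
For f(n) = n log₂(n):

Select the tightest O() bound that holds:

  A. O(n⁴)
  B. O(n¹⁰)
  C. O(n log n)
C

f(n) = n log₂(n) is O(n log n).
All listed options are valid Big-O bounds (upper bounds),
but O(n log n) is the tightest (smallest valid bound).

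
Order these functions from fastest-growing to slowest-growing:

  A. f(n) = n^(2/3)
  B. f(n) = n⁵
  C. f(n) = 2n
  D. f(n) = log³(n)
B > C > A > D

Comparing growth rates:
B = n⁵ is O(n⁵)
C = 2n is O(n)
A = n^(2/3) is O(n^(2/3))
D = log³(n) is O(log³ n)

Therefore, the order from fastest to slowest is: B > C > A > D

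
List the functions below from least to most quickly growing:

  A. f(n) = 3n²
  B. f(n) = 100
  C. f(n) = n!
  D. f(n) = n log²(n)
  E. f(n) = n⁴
B < D < A < E < C

Comparing growth rates:
B = 100 is O(1)
D = n log²(n) is O(n log² n)
A = 3n² is O(n²)
E = n⁴ is O(n⁴)
C = n! is O(n!)

Therefore, the order from slowest to fastest is: B < D < A < E < C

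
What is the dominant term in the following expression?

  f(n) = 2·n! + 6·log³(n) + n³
2·n!

Looking at each term:
  - 2·n! is O(n!)
  - 6·log³(n) is O(log³ n)
  - n³ is O(n³)

The term 2·n! (O(n!)) grows fastest and dominates all others.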